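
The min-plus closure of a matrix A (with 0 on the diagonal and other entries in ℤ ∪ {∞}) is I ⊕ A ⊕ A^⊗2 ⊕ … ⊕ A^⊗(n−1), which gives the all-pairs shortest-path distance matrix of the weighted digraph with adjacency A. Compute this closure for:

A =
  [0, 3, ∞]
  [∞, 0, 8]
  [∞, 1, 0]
Closure =
  [0, 3, 11]
  [∞, 0, 8]
  [∞, 1, 0]

This is the Floyd-Warshall all-pairs shortest-path computation. For each intermediate vertex k = 0, 1, …, 2, update dist[i][j] ← min(dist[i][j], dist[i][k] + dist[k][j]). The final matrix gives, for each (i, j), the minimum total weight of any directed path from i to j (possibly empty when i = j).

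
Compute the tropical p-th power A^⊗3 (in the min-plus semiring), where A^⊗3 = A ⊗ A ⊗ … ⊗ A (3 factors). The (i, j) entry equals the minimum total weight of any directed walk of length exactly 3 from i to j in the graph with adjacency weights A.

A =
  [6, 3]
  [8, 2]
A^⊗3 =
  [13, 7]
  [12, 6]

Each entry (A^⊗3)_ij equals the minimum over all length-3 walks i = v_0 → v_1 → … → v_3 = j of Σ_t A[v_t][v_{t+1}]. For example, for (i, j) = (0, 1) we minimise over 4 possible intermediate vertex sequences; the minimum is 7, attained along the walk 0 → 1 → 1 → 1.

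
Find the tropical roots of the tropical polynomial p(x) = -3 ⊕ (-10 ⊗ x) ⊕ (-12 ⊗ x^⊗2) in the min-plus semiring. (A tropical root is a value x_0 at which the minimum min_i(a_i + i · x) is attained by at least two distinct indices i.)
Roots: {2, 7}

Each tropical root is a break point of the lower envelope of the lines y = a_i + i · x (there are 3 lines, with slopes 0, 1, ..., 2). Only the lines that attain the minimum somewhere contribute to roots; other lines are dominated. Here the surviving (envelope) indices are i = 2, i = 1, i = 0.
Intersections between consecutive envelope lines give the roots: for adjacent envelope indices i < j the intersection is x = (a_i − a_j) / (j − i). Reading off the sorted break points: {2, 7}.
Verification: at each break x_0, at least two indices attain the minimum of min_i(a_i + i · x_0).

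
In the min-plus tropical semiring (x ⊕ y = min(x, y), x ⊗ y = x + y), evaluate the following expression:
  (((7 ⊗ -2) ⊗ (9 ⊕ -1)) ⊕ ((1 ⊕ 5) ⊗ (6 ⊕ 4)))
(((7 ⊗ -2) ⊗ (9 ⊕ -1)) ⊕ ((1 ⊕ 5) ⊗ (6 ⊕ 4))) = 4

Expand innermost to outermost. Recall ⊕ takes the minimum of its arguments and ⊗ takes their sum. Working out the expression (((7 ⊗ -2) ⊗ (9 ⊕ -1)) ⊕ ((1 ⊕ 5) ⊗ (6 ⊕ 4))) gives 4.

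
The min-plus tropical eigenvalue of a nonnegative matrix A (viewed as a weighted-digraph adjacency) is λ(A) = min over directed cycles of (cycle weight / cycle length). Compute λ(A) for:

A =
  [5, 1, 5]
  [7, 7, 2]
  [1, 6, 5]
λ(A) = 4/3

Enumerate directed cycles and compute their means (weight / length). Sample:
  cycle 0 → 0: weight = 5, length = 1, mean = 5/1 ≈ 5.000
  cycle 1 → 1: weight = 7, length = 1, mean = 7/1 ≈ 7.000
  cycle 2 → 2: weight = 5, length = 1, mean = 5/1 ≈ 5.000
  cycle 0 → 1 → 0: weight = 8, length = 2, mean = 8/2 ≈ 4.000
  cycle 0 → 2 → 0: weight = 6, length = 2, mean = 6/2 ≈ 3.000
  cycle 1 → 0 → 1: weight = 8, length = 2, mean = 8/2 ≈ 4.000
Minimum mean = 1.333, attained e.g. along the cycle 0 → 1 → 2 → 0 with weight 4 and length 3. So λ(A) = 4/3 = 4/3.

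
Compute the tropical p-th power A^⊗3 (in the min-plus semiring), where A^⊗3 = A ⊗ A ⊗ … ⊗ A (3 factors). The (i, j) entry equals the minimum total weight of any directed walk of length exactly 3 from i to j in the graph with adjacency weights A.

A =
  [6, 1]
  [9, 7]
A^⊗3 =
  [16, 11]
  [19, 16]

Each entry (A^⊗3)_ij equals the minimum over all length-3 walks i = v_0 → v_1 → … → v_3 = j of Σ_t A[v_t][v_{t+1}]. For example, for (i, j) = (0, 1) we minimise over 4 possible intermediate vertex sequences; the minimum is 11, attained along the walk 0 → 1 → 0 → 1.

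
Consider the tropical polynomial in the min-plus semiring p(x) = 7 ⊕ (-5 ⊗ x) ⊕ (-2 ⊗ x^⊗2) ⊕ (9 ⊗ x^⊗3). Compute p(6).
p(6) = 1

A tropical monomial a ⊗ x^⊗i evaluates to a + i · x. Evaluating each term at x = 6:
  Term 0 contributes 7 + 0 · 6 = 7
  Term 1 contributes -5 + 1 · 6 = 1
  Term 2 contributes -2 + 2 · 6 = 10
  Term 3 contributes 9 + 3 · 6 = 27
p(6) = ⊕ of these = min[7, 1, 10, 27] = 1.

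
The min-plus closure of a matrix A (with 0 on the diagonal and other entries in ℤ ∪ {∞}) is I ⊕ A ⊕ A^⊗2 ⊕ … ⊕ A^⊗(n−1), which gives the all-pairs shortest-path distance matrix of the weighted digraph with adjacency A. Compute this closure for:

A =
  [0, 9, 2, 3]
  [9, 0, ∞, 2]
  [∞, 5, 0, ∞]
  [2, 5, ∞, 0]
Closure =
  [0, 7, 2, 3]
  [4, 0, 6, 2]
  [9, 5, 0, 7]
  [2, 5, 4, 0]

This is the Floyd-Warshall all-pairs shortest-path computation. For each intermediate vertex k = 0, 1, …, 3, update dist[i][j] ← min(dist[i][j], dist[i][k] + dist[k][j]). The final matrix gives, for each (i, j), the minimum total weight of any directed path from i to j (possibly empty when i = j).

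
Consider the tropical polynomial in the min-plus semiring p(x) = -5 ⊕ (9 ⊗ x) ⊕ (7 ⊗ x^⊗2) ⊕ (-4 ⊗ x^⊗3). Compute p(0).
p(0) = -5

A tropical monomial a ⊗ x^⊗i evaluates to a + i · x. Evaluating each term at x = 0:
  Term 0 contributes -5 + 0 · 0 = -5
  Term 1 contributes 9 + 1 · 0 = 9
  Term 2 contributes 7 + 2 · 0 = 7
  Term 3 contributes -4 + 3 · 0 = -4
p(0) = ⊕ of these = min[-5, 9, 7, -4] = -5.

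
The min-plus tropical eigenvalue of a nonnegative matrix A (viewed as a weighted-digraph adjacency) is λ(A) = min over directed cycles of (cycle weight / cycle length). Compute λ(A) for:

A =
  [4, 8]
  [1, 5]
λ(A) = 4

Enumerate directed cycles and compute their means (weight / length). Sample:
  cycle 0 → 0: weight = 4, length = 1, mean = 4/1 ≈ 4.000
  cycle 1 → 1: weight = 5, length = 1, mean = 5/1 ≈ 5.000
  cycle 0 → 1 → 0: weight = 9, length = 2, mean = 9/2 ≈ 4.500
  cycle 1 → 0 → 1: weight = 9, length = 2, mean = 9/2 ≈ 4.500
Minimum mean = 4.000, attained e.g. along the cycle 0 → 0 with weight 4 and length 1. So λ(A) = 4/1 = 4.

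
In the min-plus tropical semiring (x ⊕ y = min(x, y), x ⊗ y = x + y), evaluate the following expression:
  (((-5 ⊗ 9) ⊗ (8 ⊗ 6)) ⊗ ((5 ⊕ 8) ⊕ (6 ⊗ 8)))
(((-5 ⊗ 9) ⊗ (8 ⊗ 6)) ⊗ ((5 ⊕ 8) ⊕ (6 ⊗ 8))) = 23

Expand innermost to outermost. Recall ⊕ takes the minimum of its arguments and ⊗ takes their sum. Working out the expression (((-5 ⊗ 9) ⊗ (8 ⊗ 6)) ⊗ ((5 ⊕ 8) ⊕ (6 ⊗ 8))) gives 23.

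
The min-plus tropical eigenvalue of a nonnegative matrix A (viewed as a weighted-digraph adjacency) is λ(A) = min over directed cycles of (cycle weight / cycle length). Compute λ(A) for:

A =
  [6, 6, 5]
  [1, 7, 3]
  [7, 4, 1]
λ(A) = 1

Enumerate directed cycles and compute their means (weight / length). Sample:
  cycle 0 → 0: weight = 6, length = 1, mean = 6/1 ≈ 6.000
  cycle 1 → 1: weight = 7, length = 1, mean = 7/1 ≈ 7.000
  cycle 2 → 2: weight = 1, length = 1, mean = 1/1 ≈ 1.000
  cycle 0 → 1 → 0: weight = 7, length = 2, mean = 7/2 ≈ 3.500
  cycle 0 → 2 → 0: weight = 12, length = 2, mean = 12/2 ≈ 6.000
  cycle 1 → 0 → 1: weight = 7, length = 2, mean = 7/2 ≈ 3.500
Minimum mean = 1.000, attained e.g. along the cycle 2 → 2 with weight 1 and length 1. So λ(A) = 1/1 = 1.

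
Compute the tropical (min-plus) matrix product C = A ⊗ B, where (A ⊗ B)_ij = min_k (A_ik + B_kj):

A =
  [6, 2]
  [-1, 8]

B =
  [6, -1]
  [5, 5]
A ⊗ B =
  [7, 5]
  [5, -2]

Apply the min-plus product entry-by-entry:
  C[0][0] = min over k of (A[0][0] + B[0][0] = 6 + 6 = 12, A[0][1] + B[1][0] = 2 + 5 = 7) = 7 (attained at k = 1)
  C[0][1] = min over k of (A[0][0] + B[0][1] = 6 + -1 = 5, A[0][1] + B[1][1] = 2 + 5 = 7) = 5 (attained at k = 0)
  C[1][0] = min over k of (A[1][0] + B[0][0] = -1 + 6 = 5, A[1][1] + B[1][0] = 8 + 5 = 13) = 5 (attained at k = 0)
  C[1][1] = min over k of (A[1][0] + B[0][1] = -1 + -1 = -2, A[1][1] + B[1][1] = 8 + 5 = 13) = -2 (attained at k = 0)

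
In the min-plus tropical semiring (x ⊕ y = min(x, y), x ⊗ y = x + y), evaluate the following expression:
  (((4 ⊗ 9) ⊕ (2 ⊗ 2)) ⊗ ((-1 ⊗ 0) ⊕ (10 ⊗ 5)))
(((4 ⊗ 9) ⊕ (2 ⊗ 2)) ⊗ ((-1 ⊗ 0) ⊕ (10 ⊗ 5))) = 3

Expand innermost to outermost. Recall ⊕ takes the minimum of its arguments and ⊗ takes their sum. Working out the expression (((4 ⊗ 9) ⊕ (2 ⊗ 2)) ⊗ ((-1 ⊗ 0) ⊕ (10 ⊗ 5))) gives 3.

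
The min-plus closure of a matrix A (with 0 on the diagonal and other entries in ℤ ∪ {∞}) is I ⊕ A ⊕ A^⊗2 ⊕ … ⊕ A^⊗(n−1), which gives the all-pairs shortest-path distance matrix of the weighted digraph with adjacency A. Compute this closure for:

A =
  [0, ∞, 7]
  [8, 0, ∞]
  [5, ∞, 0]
Closure =
  [0, ∞, 7]
  [8, 0, 15]
  [5, ∞, 0]

This is the Floyd-Warshall all-pairs shortest-path computation. For each intermediate vertex k = 0, 1, …, 2, update dist[i][j] ← min(dist[i][j], dist[i][k] + dist[k][j]). The final matrix gives, for each (i, j), the minimum total weight of any directed path from i to j (possibly empty when i = j).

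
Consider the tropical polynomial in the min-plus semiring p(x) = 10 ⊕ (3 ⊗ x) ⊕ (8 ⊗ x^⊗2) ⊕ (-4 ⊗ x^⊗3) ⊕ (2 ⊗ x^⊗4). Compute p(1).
p(1) = -1

A tropical monomial a ⊗ x^⊗i evaluates to a + i · x. Evaluating each term at x = 1:
  Term 0 contributes 10 + 0 · 1 = 10
  Term 1 contributes 3 + 1 · 1 = 4
  Term 2 contributes 8 + 2 · 1 = 10
  Term 3 contributes -4 + 3 · 1 = -1
  Term 4 contributes 2 + 4 · 1 = 6
p(1) = ⊕ of these = min[10, 4, 10, -1, 6] = -1.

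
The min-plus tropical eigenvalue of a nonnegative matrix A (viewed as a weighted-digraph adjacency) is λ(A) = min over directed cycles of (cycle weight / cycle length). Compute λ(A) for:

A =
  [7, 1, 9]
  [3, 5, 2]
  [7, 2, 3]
λ(A) = 2

Enumerate directed cycles and compute their means (weight / length). Sample:
  cycle 0 → 0: weight = 7, length = 1, mean = 7/1 ≈ 7.000
  cycle 1 → 1: weight = 5, length = 1, mean = 5/1 ≈ 5.000
  cycle 2 → 2: weight = 3, length = 1, mean = 3/1 ≈ 3.000
  cycle 0 → 1 → 0: weight = 4, length = 2, mean = 4/2 ≈ 2.000
  cycle 0 → 2 → 0: weight = 16, length = 2, mean = 16/2 ≈ 8.000
  cycle 1 → 0 → 1: weight = 4, length = 2, mean = 4/2 ≈ 2.000
Minimum mean = 2.000, attained e.g. along the cycle 0 → 1 → 0 with weight 4 and length 2. So λ(A) = 4/2 = 2.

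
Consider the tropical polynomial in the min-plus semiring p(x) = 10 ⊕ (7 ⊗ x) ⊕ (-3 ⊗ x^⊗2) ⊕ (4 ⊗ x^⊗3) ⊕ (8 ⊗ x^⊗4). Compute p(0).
p(0) = -3

A tropical monomial a ⊗ x^⊗i evaluates to a + i · x. Evaluating each term at x = 0:
  Term 0 contributes 10 + 0 · 0 = 10
  Term 1 contributes 7 + 1 · 0 = 7
  Term 2 contributes -3 + 2 · 0 = -3
  Term 3 contributes 4 + 3 · 0 = 4
  Term 4 contributes 8 + 4 · 0 = 8
p(0) = ⊕ of these = min[10, 7, -3, 4, 8] = -3.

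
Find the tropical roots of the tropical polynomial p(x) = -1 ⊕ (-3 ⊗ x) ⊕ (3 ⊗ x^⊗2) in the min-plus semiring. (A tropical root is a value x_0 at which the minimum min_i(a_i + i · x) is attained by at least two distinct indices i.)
Roots: {-6, 2}

Each tropical root is a break point of the lower envelope of the lines y = a_i + i · x (there are 3 lines, with slopes 0, 1, ..., 2). Only the lines that attain the minimum somewhere contribute to roots; other lines are dominated. Here the surviving (envelope) indices are i = 2, i = 1, i = 0.
Intersections between consecutive envelope lines give the roots: for adjacent envelope indices i < j the intersection is x = (a_i − a_j) / (j − i). Reading off the sorted break points: {-6, 2}.
Verification: at each break x_0, at least two indices attain the minimum of min_i(a_i + i · x_0).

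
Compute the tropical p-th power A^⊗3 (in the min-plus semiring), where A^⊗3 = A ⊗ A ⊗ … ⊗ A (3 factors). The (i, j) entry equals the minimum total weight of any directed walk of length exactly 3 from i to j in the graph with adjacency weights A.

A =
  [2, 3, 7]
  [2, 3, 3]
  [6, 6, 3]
A^⊗3 =
  [6, 7, 8]
  [6, 7, 8]
  [10, 11, 9]

Each entry (A^⊗3)_ij equals the minimum over all length-3 walks i = v_0 → v_1 → … → v_3 = j of Σ_t A[v_t][v_{t+1}]. For example, for (i, j) = (0, 2) we minimise over 9 possible intermediate vertex sequences; the minimum is 8, attained along the walk 0 → 0 → 1 → 2.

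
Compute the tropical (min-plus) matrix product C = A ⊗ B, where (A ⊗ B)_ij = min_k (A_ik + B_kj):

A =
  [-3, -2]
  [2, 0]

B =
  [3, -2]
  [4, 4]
A ⊗ B =
  [0, -5]
  [4, 0]

Apply the min-plus product entry-by-entry:
  C[0][0] = min over k of (A[0][0] + B[0][0] = -3 + 3 = 0, A[0][1] + B[1][0] = -2 + 4 = 2) = 0 (attained at k = 0)
  C[0][1] = min over k of (A[0][0] + B[0][1] = -3 + -2 = -5, A[0][1] + B[1][1] = -2 + 4 = 2) = -5 (attained at k = 0)
  C[1][0] = min over k of (A[1][0] + B[0][0] = 2 + 3 = 5, A[1][1] + B[1][0] = 0 + 4 = 4) = 4 (attained at k = 1)
  C[1][1] = min over k of (A[1][0] + B[0][1] = 2 + -2 = 0, A[1][1] + B[1][1] = 0 + 4 = 4) = 0 (attained at k = 0)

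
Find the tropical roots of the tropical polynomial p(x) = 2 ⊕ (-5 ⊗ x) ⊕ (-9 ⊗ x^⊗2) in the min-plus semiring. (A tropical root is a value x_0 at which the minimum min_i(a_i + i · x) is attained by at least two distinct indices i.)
Roots: {4, 7}

Each tropical root is a break point of the lower envelope of the lines y = a_i + i · x (there are 3 lines, with slopes 0, 1, ..., 2). Only the lines that attain the minimum somewhere contribute to roots; other lines are dominated. Here the surviving (envelope) indices are i = 2, i = 1, i = 0.
Intersections between consecutive envelope lines give the roots: for adjacent envelope indices i < j the intersection is x = (a_i − a_j) / (j − i). Reading off the sorted break points: {4, 7}.
Verification: at each break x_0, at least two indices attain the minimum of min_i(a_i + i · x_0).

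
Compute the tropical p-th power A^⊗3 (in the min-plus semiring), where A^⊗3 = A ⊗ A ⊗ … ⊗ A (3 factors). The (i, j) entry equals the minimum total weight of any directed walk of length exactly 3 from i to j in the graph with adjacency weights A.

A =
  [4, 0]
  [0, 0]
A^⊗3 =
  [0, 0]
  [0, 0]

Each entry (A^⊗3)_ij equals the minimum over all length-3 walks i = v_0 → v_1 → … → v_3 = j of Σ_t A[v_t][v_{t+1}]. For example, for (i, j) = (0, 1) we minimise over 4 possible intermediate vertex sequences; the minimum is 0, attained along the walk 0 → 1 → 0 → 1.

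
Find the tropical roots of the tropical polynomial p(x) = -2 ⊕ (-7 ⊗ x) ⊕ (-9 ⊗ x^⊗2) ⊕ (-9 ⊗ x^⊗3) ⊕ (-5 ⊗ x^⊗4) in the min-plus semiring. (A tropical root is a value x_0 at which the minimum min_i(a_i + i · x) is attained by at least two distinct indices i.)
Roots: {-4, 0, 2, 5}

Each tropical root is a break point of the lower envelope of the lines y = a_i + i · x (there are 5 lines, with slopes 0, 1, ..., 4). Only the lines that attain the minimum somewhere contribute to roots; other lines are dominated. Here the surviving (envelope) indices are i = 4, i = 3, i = 2, i = 1, i = 0.
Intersections between consecutive envelope lines give the roots: for adjacent envelope indices i < j the intersection is x = (a_i − a_j) / (j − i). Reading off the sorted break points: {-4, 0, 2, 5}.
Verification: at each break x_0, at least two indices attain the minimum of min_i(a_i + i · x_0).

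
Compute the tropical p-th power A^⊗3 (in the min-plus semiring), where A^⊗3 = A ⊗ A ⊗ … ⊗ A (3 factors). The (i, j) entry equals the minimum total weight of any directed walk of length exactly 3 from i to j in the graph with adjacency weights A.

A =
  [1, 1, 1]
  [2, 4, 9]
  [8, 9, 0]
A^⊗3 =
  [3, 3, 1]
  [4, 4, 3]
  [8, 9, 0]

Each entry (A^⊗3)_ij equals the minimum over all length-3 walks i = v_0 → v_1 → … → v_3 = j of Σ_t A[v_t][v_{t+1}]. For example, for (i, j) = (0, 2) we minimise over 9 possible intermediate vertex sequences; the minimum is 1, attained along the walk 0 → 2 → 2 → 2.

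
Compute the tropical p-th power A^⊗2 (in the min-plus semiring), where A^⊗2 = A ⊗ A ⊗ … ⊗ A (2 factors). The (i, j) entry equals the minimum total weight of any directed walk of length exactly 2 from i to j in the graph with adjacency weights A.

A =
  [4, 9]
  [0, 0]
A^⊗2 =
  [8, 9]
  [0, 0]

Each entry (A^⊗2)_ij equals the minimum over all length-2 walks i = v_0 → v_1 → … → v_2 = j of Σ_t A[v_t][v_{t+1}]. For example, for (i, j) = (0, 1) we minimise over 2 possible intermediate vertex sequences; the minimum is 9, attained along the walk 0 → 1 → 1.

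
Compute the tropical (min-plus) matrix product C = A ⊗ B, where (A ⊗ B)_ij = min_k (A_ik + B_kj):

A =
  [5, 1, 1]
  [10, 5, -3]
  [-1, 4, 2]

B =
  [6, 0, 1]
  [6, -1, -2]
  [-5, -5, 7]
A ⊗ B =
  [-4, -4, -1]
  [-8, -8, 3]
  [-3, -3, 0]

Apply the min-plus product entry-by-entry:
  C[0][0] = min over k of (A[0][0] + B[0][0] = 5 + 6 = 11, A[0][1] + B[1][0] = 1 + 6 = 7, A[0][2] + B[2][0] = 1 + -5 = -4) = -4 (attained at k = 2)
  C[0][1] = min over k of (A[0][0] + B[0][1] = 5 + 0 = 5, A[0][1] + B[1][1] = 1 + -1 = 0, A[0][2] + B[2][1] = 1 + -5 = -4) = -4 (attained at k = 2)
  C[0][2] = min over k of (A[0][0] + B[0][2] = 5 + 1 = 6, A[0][1] + B[1][2] = 1 + -2 = -1, A[0][2] + B[2][2] = 1 + 7 = 8) = -1 (attained at k = 1)
  C[1][0] = min over k of (A[1][0] + B[0][0] = 10 + 6 = 16, A[1][1] + B[1][0] = 5 + 6 = 11, A[1][2] + B[2][0] = -3 + -5 = -8) = -8 (attained at k = 2)
  C[1][1] = min over k of (A[1][0] + B[0][1] = 10 + 0 = 10, A[1][1] + B[1][1] = 5 + -1 = 4, A[1][2] + B[2][1] = -3 + -5 = -8) = -8 (attained at k = 2)
  C[1][2] = min over k of (A[1][0] + B[0][2] = 10 + 1 = 11, A[1][1] + B[1][2] = 5 + -2 = 3, A[1][2] + B[2][2] = -3 + 7 = 4) = 3 (attained at k = 1)
  C[2][0] = min over k of (A[2][0] + B[0][0] = -1 + 6 = 5, A[2][1] + B[1][0] = 4 + 6 = 10, A[2][2] + B[2][0] = 2 + -5 = -3) = -3 (attained at k = 2)
  C[2][1] = min over k of (A[2][0] + B[0][1] = -1 + 0 = -1, A[2][1] + B[1][1] = 4 + -1 = 3, A[2][2] + B[2][1] = 2 + -5 = -3) = -3 (attained at k = 2)
  C[2][2] = min over k of (A[2][0] + B[0][2] = -1 + 1 = 0, A[2][1] + B[1][2] = 4 + -2 = 2, A[2][2] + B[2][2] = 2 + 7 = 9) = 0 (attained at k = 0)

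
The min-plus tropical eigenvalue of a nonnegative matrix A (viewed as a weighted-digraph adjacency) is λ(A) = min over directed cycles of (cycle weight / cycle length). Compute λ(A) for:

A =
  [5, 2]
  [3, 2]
λ(A) = 2

Enumerate directed cycles and compute their means (weight / length). Sample:
  cycle 0 → 0: weight = 5, length = 1, mean = 5/1 ≈ 5.000
  cycle 1 → 1: weight = 2, length = 1, mean = 2/1 ≈ 2.000
  cycle 0 → 1 → 0: weight = 5, length = 2, mean = 5/2 ≈ 2.500
  cycle 1 → 0 → 1: weight = 5, length = 2, mean = 5/2 ≈ 2.500
Minimum mean = 2.000, attained e.g. along the cycle 1 → 1 with weight 2 and length 1. So λ(A) = 2/1 = 2.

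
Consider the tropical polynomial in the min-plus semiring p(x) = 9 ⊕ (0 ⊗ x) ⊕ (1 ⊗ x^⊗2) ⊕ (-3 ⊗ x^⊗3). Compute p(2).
p(2) = 2

A tropical monomial a ⊗ x^⊗i evaluates to a + i · x. Evaluating each term at x = 2:
  Term 0 contributes 9 + 0 · 2 = 9
  Term 1 contributes 0 + 1 · 2 = 2
  Term 2 contributes 1 + 2 · 2 = 5
  Term 3 contributes -3 + 3 · 2 = 3
p(2) = ⊕ of these = min[9, 2, 5, 3] = 2.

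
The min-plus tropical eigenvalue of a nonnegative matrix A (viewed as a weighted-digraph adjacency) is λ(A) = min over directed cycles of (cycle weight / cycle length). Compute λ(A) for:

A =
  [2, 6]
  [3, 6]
λ(A) = 2

Enumerate directed cycles and compute their means (weight / length). Sample:
  cycle 0 → 0: weight = 2, length = 1, mean = 2/1 ≈ 2.000
  cycle 1 → 1: weight = 6, length = 1, mean = 6/1 ≈ 6.000
  cycle 0 → 1 → 0: weight = 9, length = 2, mean = 9/2 ≈ 4.500
  cycle 1 → 0 → 1: weight = 9, length = 2, mean = 9/2 ≈ 4.500
Minimum mean = 2.000, attained e.g. along the cycle 0 → 0 with weight 2 and length 1. So λ(A) = 2/1 = 2.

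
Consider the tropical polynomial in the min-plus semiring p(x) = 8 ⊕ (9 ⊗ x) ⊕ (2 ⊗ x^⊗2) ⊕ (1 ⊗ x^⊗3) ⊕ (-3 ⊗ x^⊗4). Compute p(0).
p(0) = -3

A tropical monomial a ⊗ x^⊗i evaluates to a + i · x. Evaluating each term at x = 0:
  Term 0 contributes 8 + 0 · 0 = 8
  Term 1 contributes 9 + 1 · 0 = 9
  Term 2 contributes 2 + 2 · 0 = 2
  Term 3 contributes 1 + 3 · 0 = 1
  Term 4 contributes -3 + 4 · 0 = -3
p(0) = ⊕ of these = min[8, 9, 2, 1, -3] = -3.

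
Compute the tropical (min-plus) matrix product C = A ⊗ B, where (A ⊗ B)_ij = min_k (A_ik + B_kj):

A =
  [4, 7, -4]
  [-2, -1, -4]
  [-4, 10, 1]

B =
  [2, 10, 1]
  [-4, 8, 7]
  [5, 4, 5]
A ⊗ B =
  [1, 0, 1]
  [-5, 0, -1]
  [-2, 5, -3]

Apply the min-plus product entry-by-entry:
  C[0][0] = min over k of (A[0][0] + B[0][0] = 4 + 2 = 6, A[0][1] + B[1][0] = 7 + -4 = 3, A[0][2] + B[2][0] = -4 + 5 = 1) = 1 (attained at k = 2)
  C[0][1] = min over k of (A[0][0] + B[0][1] = 4 + 10 = 14, A[0][1] + B[1][1] = 7 + 8 = 15, A[0][2] + B[2][1] = -4 + 4 = 0) = 0 (attained at k = 2)
  C[0][2] = min over k of (A[0][0] + B[0][2] = 4 + 1 = 5, A[0][1] + B[1][2] = 7 + 7 = 14, A[0][2] + B[2][2] = -4 + 5 = 1) = 1 (attained at k = 2)
  C[1][0] = min over k of (A[1][0] + B[0][0] = -2 + 2 = 0, A[1][1] + B[1][0] = -1 + -4 = -5, A[1][2] + B[2][0] = -4 + 5 = 1) = -5 (attained at k = 1)
  C[1][1] = min over k of (A[1][0] + B[0][1] = -2 + 10 = 8, A[1][1] + B[1][1] = -1 + 8 = 7, A[1][2] + B[2][1] = -4 + 4 = 0) = 0 (attained at k = 2)
  C[1][2] = min over k of (A[1][0] + B[0][2] = -2 + 1 = -1, A[1][1] + B[1][2] = -1 + 7 = 6, A[1][2] + B[2][2] = -4 + 5 = 1) = -1 (attained at k = 0)
  C[2][0] = min over k of (A[2][0] + B[0][0] = -4 + 2 = -2, A[2][1] + B[1][0] = 10 + -4 = 6, A[2][2] + B[2][0] = 1 + 5 = 6) = -2 (attained at k = 0)
  C[2][1] = min over k of (A[2][0] + B[0][1] = -4 + 10 = 6, A[2][1] + B[1][1] = 10 + 8 = 18, A[2][2] + B[2][1] = 1 + 4 = 5) = 5 (attained at k = 2)
  C[2][2] = min over k of (A[2][0] + B[0][2] = -4 + 1 = -3, A[2][1] + B[1][2] = 10 + 7 = 17, A[2][2] + B[2][2] = 1 + 5 = 6) = -3 (attained at k = 0)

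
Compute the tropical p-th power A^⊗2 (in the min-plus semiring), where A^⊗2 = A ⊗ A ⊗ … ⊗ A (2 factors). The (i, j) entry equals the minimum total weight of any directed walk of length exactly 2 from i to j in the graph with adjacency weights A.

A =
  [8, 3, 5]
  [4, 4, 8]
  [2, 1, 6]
A^⊗2 =
  [7, 6, 11]
  [8, 7, 9]
  [5, 5, 7]

Each entry (A^⊗2)_ij equals the minimum over all length-2 walks i = v_0 → v_1 → … → v_2 = j of Σ_t A[v_t][v_{t+1}]. For example, for (i, j) = (0, 2) we minimise over 3 possible intermediate vertex sequences; the minimum is 11, attained along the walk 0 → 1 → 2.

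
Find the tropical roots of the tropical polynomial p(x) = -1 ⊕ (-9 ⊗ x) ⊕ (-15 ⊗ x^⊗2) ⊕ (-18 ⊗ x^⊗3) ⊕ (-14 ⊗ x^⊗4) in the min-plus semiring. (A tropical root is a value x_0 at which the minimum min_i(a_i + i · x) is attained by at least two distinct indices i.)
Roots: {-4, 3, 6, 8}

Each tropical root is a break point of the lower envelope of the lines y = a_i + i · x (there are 5 lines, with slopes 0, 1, ..., 4). Only the lines that attain the minimum somewhere contribute to roots; other lines are dominated. Here the surviving (envelope) indices are i = 4, i = 3, i = 2, i = 1, i = 0.
Intersections between consecutive envelope lines give the roots: for adjacent envelope indices i < j the intersection is x = (a_i − a_j) / (j − i). Reading off the sorted break points: {-4, 3, 6, 8}.
Verification: at each break x_0, at least two indices attain the minimum of min_i(a_i + i · x_0).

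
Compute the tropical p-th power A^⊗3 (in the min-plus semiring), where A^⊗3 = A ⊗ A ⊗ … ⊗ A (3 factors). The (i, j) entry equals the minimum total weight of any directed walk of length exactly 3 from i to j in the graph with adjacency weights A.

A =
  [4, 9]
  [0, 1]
A^⊗3 =
  [10, 11]
  [2, 3]

Each entry (A^⊗3)_ij equals the minimum over all length-3 walks i = v_0 → v_1 → … → v_3 = j of Σ_t A[v_t][v_{t+1}]. For example, for (i, j) = (0, 1) we minimise over 4 possible intermediate vertex sequences; the minimum is 11, attained along the walk 0 → 1 → 1 → 1.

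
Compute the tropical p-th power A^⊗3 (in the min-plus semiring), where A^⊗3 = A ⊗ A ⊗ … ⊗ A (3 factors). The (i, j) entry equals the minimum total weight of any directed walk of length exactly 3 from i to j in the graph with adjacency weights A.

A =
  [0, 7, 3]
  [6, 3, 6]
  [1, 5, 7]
A^⊗3 =
  [0, 7, 3]
  [6, 9, 9]
  [1, 8, 4]

Each entry (A^⊗3)_ij equals the minimum over all length-3 walks i = v_0 → v_1 → … → v_3 = j of Σ_t A[v_t][v_{t+1}]. For example, for (i, j) = (0, 2) we minimise over 9 possible intermediate vertex sequences; the minimum is 3, attained along the walk 0 → 0 → 0 → 2.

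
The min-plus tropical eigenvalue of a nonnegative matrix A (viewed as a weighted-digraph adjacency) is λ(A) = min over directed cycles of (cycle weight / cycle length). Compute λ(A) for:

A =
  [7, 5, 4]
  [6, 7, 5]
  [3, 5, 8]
λ(A) = 7/2

Enumerate directed cycles and compute their means (weight / length). Sample:
  cycle 0 → 0: weight = 7, length = 1, mean = 7/1 ≈ 7.000
  cycle 1 → 1: weight = 7, length = 1, mean = 7/1 ≈ 7.000
  cycle 2 → 2: weight = 8, length = 1, mean = 8/1 ≈ 8.000
  cycle 0 → 1 → 0: weight = 11, length = 2, mean = 11/2 ≈ 5.500
  cycle 0 → 2 → 0: weight = 7, length = 2, mean = 7/2 ≈ 3.500
  cycle 1 → 0 → 1: weight = 11, length = 2, mean = 11/2 ≈ 5.500
Minimum mean = 3.500, attained e.g. along the cycle 0 → 2 → 0 with weight 7 and length 2. So λ(A) = 7/2 = 7/2.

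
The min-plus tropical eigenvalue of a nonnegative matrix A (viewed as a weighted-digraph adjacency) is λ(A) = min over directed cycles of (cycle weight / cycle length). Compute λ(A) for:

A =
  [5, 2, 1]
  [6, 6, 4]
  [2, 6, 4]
λ(A) = 3/2

Enumerate directed cycles and compute their means (weight / length). Sample:
  cycle 0 → 0: weight = 5, length = 1, mean = 5/1 ≈ 5.000
  cycle 1 → 1: weight = 6, length = 1, mean = 6/1 ≈ 6.000
  cycle 2 → 2: weight = 4, length = 1, mean = 4/1 ≈ 4.000
  cycle 0 → 1 → 0: weight = 8, length = 2, mean = 8/2 ≈ 4.000
  cycle 0 → 2 → 0: weight = 3, length = 2, mean = 3/2 ≈ 1.500
  cycle 1 → 0 → 1: weight = 8, length = 2, mean = 8/2 ≈ 4.000
Minimum mean = 1.500, attained e.g. along the cycle 0 → 2 → 0 with weight 3 and length 2. So λ(A) = 3/2 = 3/2.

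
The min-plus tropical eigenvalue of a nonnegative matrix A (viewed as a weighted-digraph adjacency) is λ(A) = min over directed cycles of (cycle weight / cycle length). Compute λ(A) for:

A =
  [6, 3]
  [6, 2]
λ(A) = 2

Enumerate directed cycles and compute their means (weight / length). Sample:
  cycle 0 → 0: weight = 6, length = 1, mean = 6/1 ≈ 6.000
  cycle 1 → 1: weight = 2, length = 1, mean = 2/1 ≈ 2.000
  cycle 0 → 1 → 0: weight = 9, length = 2, mean = 9/2 ≈ 4.500
  cycle 1 → 0 → 1: weight = 9, length = 2, mean = 9/2 ≈ 4.500
Minimum mean = 2.000, attained e.g. along the cycle 1 → 1 with weight 2 and length 1. So λ(A) = 2/1 = 2.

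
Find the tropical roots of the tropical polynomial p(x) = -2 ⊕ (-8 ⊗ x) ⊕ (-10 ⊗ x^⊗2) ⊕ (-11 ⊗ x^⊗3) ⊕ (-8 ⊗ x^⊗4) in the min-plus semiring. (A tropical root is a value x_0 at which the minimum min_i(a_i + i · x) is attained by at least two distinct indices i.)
Roots: {-3, 1, 2, 6}

Each tropical root is a break point of the lower envelope of the lines y = a_i + i · x (there are 5 lines, with slopes 0, 1, ..., 4). Only the lines that attain the minimum somewhere contribute to roots; other lines are dominated. Here the surviving (envelope) indices are i = 4, i = 3, i = 2, i = 1, i = 0.
Intersections between consecutive envelope lines give the roots: for adjacent envelope indices i < j the intersection is x = (a_i − a_j) / (j − i). Reading off the sorted break points: {-3, 1, 2, 6}.
Verification: at each break x_0, at least two indices attain the minimum of min_i(a_i + i · x_0).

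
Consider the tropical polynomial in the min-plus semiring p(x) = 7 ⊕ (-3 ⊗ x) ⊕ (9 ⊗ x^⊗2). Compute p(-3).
p(-3) = -6

A tropical monomial a ⊗ x^⊗i evaluates to a + i · x. Evaluating each term at x = -3:
  Term 0 contributes 7 + 0 · -3 = 7
  Term 1 contributes -3 + 1 · -3 = -6
  Term 2 contributes 9 + 2 · -3 = 3
p(-3) = ⊕ of these = min[7, -6, 3] = -6.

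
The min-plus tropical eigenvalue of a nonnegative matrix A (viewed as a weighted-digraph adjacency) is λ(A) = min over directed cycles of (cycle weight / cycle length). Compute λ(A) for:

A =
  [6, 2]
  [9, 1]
λ(A) = 1

Enumerate directed cycles and compute their means (weight / length). Sample:
  cycle 0 → 0: weight = 6, length = 1, mean = 6/1 ≈ 6.000
  cycle 1 → 1: weight = 1, length = 1, mean = 1/1 ≈ 1.000
  cycle 0 → 1 → 0: weight = 11, length = 2, mean = 11/2 ≈ 5.500
  cycle 1 → 0 → 1: weight = 11, length = 2, mean = 11/2 ≈ 5.500
Minimum mean = 1.000, attained e.g. along the cycle 1 → 1 with weight 1 and length 1. So λ(A) = 1/1 = 1.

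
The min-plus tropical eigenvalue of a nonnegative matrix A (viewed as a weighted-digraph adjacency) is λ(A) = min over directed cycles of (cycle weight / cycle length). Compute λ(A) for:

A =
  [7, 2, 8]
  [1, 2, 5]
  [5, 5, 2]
λ(A) = 3/2

Enumerate directed cycles and compute their means (weight / length). Sample:
  cycle 0 → 0: weight = 7, length = 1, mean = 7/1 ≈ 7.000
  cycle 1 → 1: weight = 2, length = 1, mean = 2/1 ≈ 2.000
  cycle 2 → 2: weight = 2, length = 1, mean = 2/1 ≈ 2.000
  cycle 0 → 1 → 0: weight = 3, length = 2, mean = 3/2 ≈ 1.500
  cycle 0 → 2 → 0: weight = 13, length = 2, mean = 13/2 ≈ 6.500
  cycle 1 → 0 → 1: weight = 3, length = 2, mean = 3/2 ≈ 1.500
Minimum mean = 1.500, attained e.g. along the cycle 0 → 1 → 0 with weight 3 and length 2. So λ(A) = 3/2 = 3/2.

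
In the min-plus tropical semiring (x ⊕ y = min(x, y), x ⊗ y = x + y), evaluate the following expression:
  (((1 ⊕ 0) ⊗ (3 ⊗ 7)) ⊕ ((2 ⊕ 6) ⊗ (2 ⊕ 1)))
(((1 ⊕ 0) ⊗ (3 ⊗ 7)) ⊕ ((2 ⊕ 6) ⊗ (2 ⊕ 1))) = 3

Expand innermost to outermost. Recall ⊕ takes the minimum of its arguments and ⊗ takes their sum. Working out the expression (((1 ⊕ 0) ⊗ (3 ⊗ 7)) ⊕ ((2 ⊕ 6) ⊗ (2 ⊕ 1))) gives 3.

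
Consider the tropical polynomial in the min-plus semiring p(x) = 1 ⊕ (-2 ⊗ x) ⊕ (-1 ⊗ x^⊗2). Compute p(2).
p(2) = 0

A tropical monomial a ⊗ x^⊗i evaluates to a + i · x. Evaluating each term at x = 2:
  Term 0 contributes 1 + 0 · 2 = 1
  Term 1 contributes -2 + 1 · 2 = 0
  Term 2 contributes -1 + 2 · 2 = 3
p(2) = ⊕ of these = min[1, 0, 3] = 0.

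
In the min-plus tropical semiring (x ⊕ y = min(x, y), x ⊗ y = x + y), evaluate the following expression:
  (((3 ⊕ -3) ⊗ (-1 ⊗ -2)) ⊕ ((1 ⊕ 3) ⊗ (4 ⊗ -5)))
(((3 ⊕ -3) ⊗ (-1 ⊗ -2)) ⊕ ((1 ⊕ 3) ⊗ (4 ⊗ -5))) = -6

Expand innermost to outermost. Recall ⊕ takes the minimum of its arguments and ⊗ takes their sum. Working out the expression (((3 ⊕ -3) ⊗ (-1 ⊗ -2)) ⊕ ((1 ⊕ 3) ⊗ (4 ⊗ -5))) gives -6.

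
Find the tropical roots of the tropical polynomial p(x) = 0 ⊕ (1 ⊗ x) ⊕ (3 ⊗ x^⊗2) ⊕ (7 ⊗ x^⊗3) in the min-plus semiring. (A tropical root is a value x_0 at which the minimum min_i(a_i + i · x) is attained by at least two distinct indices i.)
Roots: {-4, -2, -1}

Each tropical root is a break point of the lower envelope of the lines y = a_i + i · x (there are 4 lines, with slopes 0, 1, ..., 3). Only the lines that attain the minimum somewhere contribute to roots; other lines are dominated. Here the surviving (envelope) indices are i = 3, i = 2, i = 1, i = 0.
Intersections between consecutive envelope lines give the roots: for adjacent envelope indices i < j the intersection is x = (a_i − a_j) / (j − i). Reading off the sorted break points: {-4, -2, -1}.
Verification: at each break x_0, at least two indices attain the minimum of min_i(a_i + i · x_0).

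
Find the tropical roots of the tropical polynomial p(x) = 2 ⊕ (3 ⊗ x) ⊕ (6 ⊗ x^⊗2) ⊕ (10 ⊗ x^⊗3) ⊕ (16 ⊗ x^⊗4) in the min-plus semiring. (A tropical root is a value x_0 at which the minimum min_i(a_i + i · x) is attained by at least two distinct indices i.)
Roots: {-6, -4, -3, -1}

Each tropical root is a break point of the lower envelope of the lines y = a_i + i · x (there are 5 lines, with slopes 0, 1, ..., 4). Only the lines that attain the minimum somewhere contribute to roots; other lines are dominated. Here the surviving (envelope) indices are i = 4, i = 3, i = 2, i = 1, i = 0.
Intersections between consecutive envelope lines give the roots: for adjacent envelope indices i < j the intersection is x = (a_i − a_j) / (j − i). Reading off the sorted break points: {-6, -4, -3, -1}.
Verification: at each break x_0, at least two indices attain the minimum of min_i(a_i + i · x_0).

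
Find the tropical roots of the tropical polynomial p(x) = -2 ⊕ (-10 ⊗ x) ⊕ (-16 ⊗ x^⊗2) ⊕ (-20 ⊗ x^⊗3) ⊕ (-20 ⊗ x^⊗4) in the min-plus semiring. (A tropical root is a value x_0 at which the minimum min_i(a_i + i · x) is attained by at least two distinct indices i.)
Roots: {0, 4, 6, 8}

Each tropical root is a break point of the lower envelope of the lines y = a_i + i · x (there are 5 lines, with slopes 0, 1, ..., 4). Only the lines that attain the minimum somewhere contribute to roots; other lines are dominated. Here the surviving (envelope) indices are i = 4, i = 3, i = 2, i = 1, i = 0.
Intersections between consecutive envelope lines give the roots: for adjacent envelope indices i < j the intersection is x = (a_i − a_j) / (j − i). Reading off the sorted break points: {0, 4, 6, 8}.
Verification: at each break x_0, at least two indices attain the minimum of min_i(a_i + i · x_0).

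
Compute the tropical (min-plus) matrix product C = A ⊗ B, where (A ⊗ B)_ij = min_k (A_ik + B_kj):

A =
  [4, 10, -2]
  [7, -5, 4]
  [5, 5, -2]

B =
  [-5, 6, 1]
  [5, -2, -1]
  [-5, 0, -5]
A ⊗ B =
  [-7, -2, -7]
  [-1, -7, -6]
  [-7, -2, -7]

Apply the min-plus product entry-by-entry:
  C[0][0] = min over k of (A[0][0] + B[0][0] = 4 + -5 = -1, A[0][1] + B[1][0] = 10 + 5 = 15, A[0][2] + B[2][0] = -2 + -5 = -7) = -7 (attained at k = 2)
  C[0][1] = min over k of (A[0][0] + B[0][1] = 4 + 6 = 10, A[0][1] + B[1][1] = 10 + -2 = 8, A[0][2] + B[2][1] = -2 + 0 = -2) = -2 (attained at k = 2)
  C[0][2] = min over k of (A[0][0] + B[0][2] = 4 + 1 = 5, A[0][1] + B[1][2] = 10 + -1 = 9, A[0][2] + B[2][2] = -2 + -5 = -7) = -7 (attained at k = 2)
  C[1][0] = min over k of (A[1][0] + B[0][0] = 7 + -5 = 2, A[1][1] + B[1][0] = -5 + 5 = 0, A[1][2] + B[2][0] = 4 + -5 = -1) = -1 (attained at k = 2)
  C[1][1] = min over k of (A[1][0] + B[0][1] = 7 + 6 = 13, A[1][1] + B[1][1] = -5 + -2 = -7, A[1][2] + B[2][1] = 4 + 0 = 4) = -7 (attained at k = 1)
  C[1][2] = min over k of (A[1][0] + B[0][2] = 7 + 1 = 8, A[1][1] + B[1][2] = -5 + -1 = -6, A[1][2] + B[2][2] = 4 + -5 = -1) = -6 (attained at k = 1)
  C[2][0] = min over k of (A[2][0] + B[0][0] = 5 + -5 = 0, A[2][1] + B[1][0] = 5 + 5 = 10, A[2][2] + B[2][0] = -2 + -5 = -7) = -7 (attained at k = 2)
  C[2][1] = min over k of (A[2][0] + B[0][1] = 5 + 6 = 11, A[2][1] + B[1][1] = 5 + -2 = 3, A[2][2] + B[2][1] = -2 + 0 = -2) = -2 (attained at k = 2)
  C[2][2] = min over k of (A[2][0] + B[0][2] = 5 + 1 = 6, A[2][1] + B[1][2] = 5 + -1 = 4, A[2][2] + B[2][2] = -2 + -5 = -7) = -7 (attained at k = 2)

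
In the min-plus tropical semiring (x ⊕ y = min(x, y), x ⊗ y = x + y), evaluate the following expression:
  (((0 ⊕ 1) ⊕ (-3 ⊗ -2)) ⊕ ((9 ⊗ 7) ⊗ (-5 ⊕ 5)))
(((0 ⊕ 1) ⊕ (-3 ⊗ -2)) ⊕ ((9 ⊗ 7) ⊗ (-5 ⊕ 5))) = -5

Expand innermost to outermost. Recall ⊕ takes the minimum of its arguments and ⊗ takes their sum. Working out the expression (((0 ⊕ 1) ⊕ (-3 ⊗ -2)) ⊕ ((9 ⊗ 7) ⊗ (-5 ⊕ 5))) gives -5.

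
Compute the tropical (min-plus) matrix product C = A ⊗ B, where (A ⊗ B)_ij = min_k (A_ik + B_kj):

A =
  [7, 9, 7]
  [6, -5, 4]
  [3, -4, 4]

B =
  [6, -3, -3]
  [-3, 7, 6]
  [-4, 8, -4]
A ⊗ B =
  [3, 4, 3]
  [-8, 2, 0]
  [-7, 0, 0]

Apply the min-plus product entry-by-entry:
  C[0][0] = min over k of (A[0][0] + B[0][0] = 7 + 6 = 13, A[0][1] + B[1][0] = 9 + -3 = 6, A[0][2] + B[2][0] = 7 + -4 = 3) = 3 (attained at k = 2)
  C[0][1] = min over k of (A[0][0] + B[0][1] = 7 + -3 = 4, A[0][1] + B[1][1] = 9 + 7 = 16, A[0][2] + B[2][1] = 7 + 8 = 15) = 4 (attained at k = 0)
  C[0][2] = min over k of (A[0][0] + B[0][2] = 7 + -3 = 4, A[0][1] + B[1][2] = 9 + 6 = 15, A[0][2] + B[2][2] = 7 + -4 = 3) = 3 (attained at k = 2)
  C[1][0] = min over k of (A[1][0] + B[0][0] = 6 + 6 = 12, A[1][1] + B[1][0] = -5 + -3 = -8, A[1][2] + B[2][0] = 4 + -4 = 0) = -8 (attained at k = 1)
  C[1][1] = min over k of (A[1][0] + B[0][1] = 6 + -3 = 3, A[1][1] + B[1][1] = -5 + 7 = 2, A[1][2] + B[2][1] = 4 + 8 = 12) = 2 (attained at k = 1)
  C[1][2] = min over k of (A[1][0] + B[0][2] = 6 + -3 = 3, A[1][1] + B[1][2] = -5 + 6 = 1, A[1][2] + B[2][2] = 4 + -4 = 0) = 0 (attained at k = 2)
  C[2][0] = min over k of (A[2][0] + B[0][0] = 3 + 6 = 9, A[2][1] + B[1][0] = -4 + -3 = -7, A[2][2] + B[2][0] = 4 + -4 = 0) = -7 (attained at k = 1)
  C[2][1] = min over k of (A[2][0] + B[0][1] = 3 + -3 = 0, A[2][1] + B[1][1] = -4 + 7 = 3, A[2][2] + B[2][1] = 4 + 8 = 12) = 0 (attained at k = 0)
  C[2][2] = min over k of (A[2][0] + B[0][2] = 3 + -3 = 0, A[2][1] + B[1][2] = -4 + 6 = 2, A[2][2] + B[2][2] = 4 + -4 = 0) = 0 (attained at k = 0)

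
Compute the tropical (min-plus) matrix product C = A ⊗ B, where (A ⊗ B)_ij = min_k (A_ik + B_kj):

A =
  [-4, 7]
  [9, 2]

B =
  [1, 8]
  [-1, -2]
A ⊗ B =
  [-3, 4]
  [1, 0]

Apply the min-plus product entry-by-entry:
  C[0][0] = min over k of (A[0][0] + B[0][0] = -4 + 1 = -3, A[0][1] + B[1][0] = 7 + -1 = 6) = -3 (attained at k = 0)
  C[0][1] = min over k of (A[0][0] + B[0][1] = -4 + 8 = 4, A[0][1] + B[1][1] = 7 + -2 = 5) = 4 (attained at k = 0)
  C[1][0] = min over k of (A[1][0] + B[0][0] = 9 + 1 = 10, A[1][1] + B[1][0] = 2 + -1 = 1) = 1 (attained at k = 1)
  C[1][1] = min over k of (A[1][0] + B[0][1] = 9 + 8 = 17, A[1][1] + B[1][1] = 2 + -2 = 0) = 0 (attained at k = 1)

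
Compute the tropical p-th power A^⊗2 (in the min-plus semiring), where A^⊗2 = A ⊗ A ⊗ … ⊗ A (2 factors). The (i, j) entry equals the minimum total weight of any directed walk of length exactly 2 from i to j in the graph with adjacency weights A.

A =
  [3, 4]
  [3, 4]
A^⊗2 =
  [6, 7]
  [6, 7]

Each entry (A^⊗2)_ij equals the minimum over all length-2 walks i = v_0 → v_1 → … → v_2 = j of Σ_t A[v_t][v_{t+1}]. For example, for (i, j) = (0, 1) we minimise over 2 possible intermediate vertex sequences; the minimum is 7, attained along the walk 0 → 0 → 1.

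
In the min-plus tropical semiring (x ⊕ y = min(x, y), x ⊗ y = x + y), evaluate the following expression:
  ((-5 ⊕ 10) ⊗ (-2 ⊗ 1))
((-5 ⊕ 10) ⊗ (-2 ⊗ 1)) = -6

Expand innermost to outermost. Recall ⊕ takes the minimum of its arguments and ⊗ takes their sum. Working out the expression ((-5 ⊕ 10) ⊗ (-2 ⊗ 1)) gives -6.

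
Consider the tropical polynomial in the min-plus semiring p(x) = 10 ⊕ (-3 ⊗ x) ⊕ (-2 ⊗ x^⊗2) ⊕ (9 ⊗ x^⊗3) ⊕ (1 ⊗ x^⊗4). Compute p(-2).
p(-2) = -7

A tropical monomial a ⊗ x^⊗i evaluates to a + i · x. Evaluating each term at x = -2:
  Term 0 contributes 10 + 0 · -2 = 10
  Term 1 contributes -3 + 1 · -2 = -5
  Term 2 contributes -2 + 2 · -2 = -6
  Term 3 contributes 9 + 3 · -2 = 3
  Term 4 contributes 1 + 4 · -2 = -7
p(-2) = ⊕ of these = min[10, -5, -6, 3, -7] = -7.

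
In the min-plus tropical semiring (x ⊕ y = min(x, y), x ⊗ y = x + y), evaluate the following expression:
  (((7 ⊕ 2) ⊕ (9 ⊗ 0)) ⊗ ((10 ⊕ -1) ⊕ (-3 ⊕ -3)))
(((7 ⊕ 2) ⊕ (9 ⊗ 0)) ⊗ ((10 ⊕ -1) ⊕ (-3 ⊕ -3))) = -1

Expand innermost to outermost. Recall ⊕ takes the minimum of its arguments and ⊗ takes their sum. Working out the expression (((7 ⊕ 2) ⊕ (9 ⊗ 0)) ⊗ ((10 ⊕ -1) ⊕ (-3 ⊕ -3))) gives -1.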